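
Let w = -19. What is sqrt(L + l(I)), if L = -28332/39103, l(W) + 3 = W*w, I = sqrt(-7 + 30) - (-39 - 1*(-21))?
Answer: sqrt(-528628256301 - 29051847571*sqrt(23))/39103 ≈ 20.901*I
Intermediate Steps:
I = 18 + sqrt(23) (I = sqrt(23) - (-39 + 21) = sqrt(23) - 1*(-18) = sqrt(23) + 18 = 18 + sqrt(23) ≈ 22.796)
l(W) = -3 - 19*W (l(W) = -3 + W*(-19) = -3 - 19*W)
L = -28332/39103 (L = -28332*1/39103 = -28332/39103 ≈ -0.72455)
sqrt(L + l(I)) = sqrt(-28332/39103 + (-3 - 19*(18 + sqrt(23)))) = sqrt(-28332/39103 + (-3 + (-342 - 19*sqrt(23)))) = sqrt(-28332/39103 + (-345 - 19*sqrt(23))) = sqrt(-13518867/39103 - 19*sqrt(23))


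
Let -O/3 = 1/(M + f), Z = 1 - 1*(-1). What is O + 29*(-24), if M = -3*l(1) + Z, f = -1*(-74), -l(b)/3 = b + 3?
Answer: -77955/112 ≈ -696.03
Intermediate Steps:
l(b) = -9 - 3*b (l(b) = -3*(b + 3) = -3*(3 + b) = -9 - 3*b)
f = 74
Z = 2 (Z = 1 + 1 = 2)
M = 38 (M = -3*(-9 - 3*1) + 2 = -3*(-9 - 3) + 2 = -3*(-12) + 2 = 36 + 2 = 38)
O = -3/112 (O = -3/(38 + 74) = -3/112 ≈ -0.026786)
O + 29*(-24) = -3/112 + 29*(-24) = -3/112 - 696 = -77955/112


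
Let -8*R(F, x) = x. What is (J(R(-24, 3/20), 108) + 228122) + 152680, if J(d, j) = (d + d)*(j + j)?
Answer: 3807939/10 ≈ 3.8079e+5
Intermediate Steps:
R(F, x) = -x/8
J(d, j) = 4*d*j (J(d, j) = (2*d)*(2*j) = 4*d*j)
(J(R(-24, 3/20), 108) + 228122) + 152680 = (4*(-3/(8*20))*108 + 228122) + 152680 = (4*(-⅛*3/20)*108 + 228122) + 152680 = (4*(-3/160)*108 + 228122) + 152680 = (-81/10 + 228122) + 152680 = 2281139/10 + 152680 = 3807939/10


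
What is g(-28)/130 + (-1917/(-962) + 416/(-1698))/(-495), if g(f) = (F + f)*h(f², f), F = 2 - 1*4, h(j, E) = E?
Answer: 237352513/36753210 ≈ 6.4580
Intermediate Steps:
F = -2 (F = 2 - 4 = -2)
g(f) = f*(-2 + f) (g(f) = (-2 + f)*f = f*(-2 + f))
g(-28)/130 + (-1917/(-962) + 416/(-1698))/(-495) = -28*(-2 - 28)/130 + (-1917/(-962) + 416/(-1698))/(-495) = -28*(-30)*(1/130) + (-1917*(-1/962) + 416*(-1/1698))*(-1/495) = 840*(1/130) + (1917/962 - 208/849)*(-1/495) = 84/13 + (1427437/816738)*(-1/495) = 84/13 - 129767/36753210 = 237352513/36753210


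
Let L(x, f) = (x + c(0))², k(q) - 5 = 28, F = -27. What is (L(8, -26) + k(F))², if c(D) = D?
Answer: 9409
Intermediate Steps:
k(q) = 33 (k(q) = 5 + 28 = 33)
L(x, f) = x² (L(x, f) = (x + 0)² = x²)
(L(8, -26) + k(F))² = (8² + 33)² = (64 + 33)² = 97² = 9409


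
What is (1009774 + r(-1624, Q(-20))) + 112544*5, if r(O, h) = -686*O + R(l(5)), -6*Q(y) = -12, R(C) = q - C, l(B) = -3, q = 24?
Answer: 2686585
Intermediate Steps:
R(C) = 24 - C
Q(y) = 2 (Q(y) = -⅙*(-12) = 2)
r(O, h) = 27 - 686*O (r(O, h) = -686*O + (24 - 1*(-3)) = -686*O + (24 + 3) = -686*O + 27 = 27 - 686*O)
(1009774 + r(-1624, Q(-20))) + 112544*5 = (1009774 + (27 - 686*(-1624))) + 112544*5 = (1009774 + (27 + 1114064)) + 562720 = (1009774 + 1114091) + 562720 = 2123865 + 562720 = 2686585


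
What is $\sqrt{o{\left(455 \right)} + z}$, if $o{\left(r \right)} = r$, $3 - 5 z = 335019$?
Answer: $\frac{23 i \sqrt{3145}}{5} \approx 257.97 i$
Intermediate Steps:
$z = - \frac{335016}{5}$ ($z = \frac{3}{5} - \frac{335019}{5} = - \frac{335016}{5} \approx -67003.0$)
$\sqrt{o{\left(455 \right)} + z} = \sqrt{455 - \frac{335016}{5}} = \sqrt{- \frac{332741}{5}} = \frac{23 i \sqrt{3145}}{5}$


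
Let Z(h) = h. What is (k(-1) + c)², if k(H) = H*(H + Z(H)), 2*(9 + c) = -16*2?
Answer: 529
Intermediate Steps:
c = -25 (c = -9 + (-16*2)/2 = -9 + (½)*(-32) = -9 - 16 = -25)
k(H) = 2*H² (k(H) = H*(H + H) = H*(2*H) = 2*H²)
(k(-1) + c)² = (2*(-1)² - 25)² = (2*1 - 25)² = (2 - 25)² = (-23)² = 529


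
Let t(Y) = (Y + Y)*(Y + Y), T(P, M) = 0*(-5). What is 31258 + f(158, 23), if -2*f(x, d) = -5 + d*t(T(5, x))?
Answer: 62521/2 ≈ 31261.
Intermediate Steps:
T(P, M) = 0
t(Y) = 4*Y² (t(Y) = (2*Y)*(2*Y) = 4*Y²)
f(x, d) = 5/2 (f(x, d) = -(-5 + d*(4*0²))/2 = -(-5 + d*(4*0))/2 = -(-5 + d*0)/2 = -(-5 + 0)/2 = -½*(-5) = 5/2)
31258 + f(158, 23) = 31258 + 5/2 = 62521/2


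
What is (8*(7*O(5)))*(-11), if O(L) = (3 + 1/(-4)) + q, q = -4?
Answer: 770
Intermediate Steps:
O(L) = -5/4 (O(L) = (3 + 1/(-4)) - 4 = (3 - ¼) - 4 = 11/4 - 4 = -5/4)
(8*(7*O(5)))*(-11) = (8*(7*(-5/4)))*(-11) = (8*(-35/4))*(-11) = -70*(-11) = 770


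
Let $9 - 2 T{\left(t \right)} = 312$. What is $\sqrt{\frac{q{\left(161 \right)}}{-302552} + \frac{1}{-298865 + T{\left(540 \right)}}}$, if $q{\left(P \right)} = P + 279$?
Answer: $\frac{i \sqrt{745625215065651231}}{22617010027} \approx 0.038179 i$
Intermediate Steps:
$q{\left(P \right)} = 279 + P$
$T{\left(t \right)} = - \frac{303}{2}$ ($T{\left(t \right)} = \frac{9}{2} - 156 = - \frac{303}{2}$)
$\sqrt{\frac{q{\left(161 \right)}}{-302552} + \frac{1}{-298865 + T{\left(540 \right)}}} = \sqrt{\frac{279 + 161}{-302552} + \frac{1}{-298865 - \frac{303}{2}}} = \sqrt{440 \left(- \frac{1}{302552}\right) + \frac{1}{- \frac{598033}{2}}} = \sqrt{- \frac{55}{37819} - \frac{2}{598033}} = \sqrt{- \frac{32967453}{22617010027}} = \frac{i \sqrt{745625215065651231}}{22617010027}$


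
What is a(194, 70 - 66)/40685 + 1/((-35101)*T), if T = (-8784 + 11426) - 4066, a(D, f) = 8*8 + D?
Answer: 12895867277/2033591879440 ≈ 0.0063414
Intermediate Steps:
a(D, f) = 64 + D
T = -1424 (T = 2642 - 4066 = -1424)
a(194, 70 - 66)/40685 + 1/((-35101)*T) = (64 + 194)/40685 + 1/(-35101*(-1424)) = 258*(1/40685) - 1/35101*(-1/1424) = 258/40685 + 1/49983824 = 12895867277/2033591879440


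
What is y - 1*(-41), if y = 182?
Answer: 223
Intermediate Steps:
y - 1*(-41) = 182 - 1*(-41) = 182 + 41 = 223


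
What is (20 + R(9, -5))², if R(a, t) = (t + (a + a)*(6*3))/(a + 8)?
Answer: 434281/289 ≈ 1502.7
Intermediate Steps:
R(a, t) = (t + 36*a)/(8 + a) (R(a, t) = (t + (2*a)*18)/(8 + a) = (t + 36*a)/(8 + a))
(20 + R(9, -5))² = (20 + (-5 + 36*9)/(8 + 9))² = (20 + (-5 + 324)/17)² = (20 + (1/17)*319)² = (20 + 319/17)² = (659/17)² = 434281/289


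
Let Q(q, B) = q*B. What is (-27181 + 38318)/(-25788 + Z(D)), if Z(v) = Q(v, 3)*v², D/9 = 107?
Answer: 11137/2679143253 ≈ 4.1569e-6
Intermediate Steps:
Q(q, B) = B*q
D = 963 (D = 9*107 = 963)
Z(v) = 3*v³ (Z(v) = (3*v)*v² = 3*v³)
(-27181 + 38318)/(-25788 + Z(D)) = (-27181 + 38318)/(-25788 + 3*963³) = 11137/(-25788 + 3*893056347) = 11137/(-25788 + 2679169041) = 11137/2679143253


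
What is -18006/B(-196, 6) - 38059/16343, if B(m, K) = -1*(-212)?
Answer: -151170283/1732358 ≈ -87.263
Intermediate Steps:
B(m, K) = 212
-18006/B(-196, 6) - 38059/16343 = -18006/212 - 38059/16343 = -18006*1/212 - 38059*1/16343 = -9003/106 - 38059/16343 = -151170283/1732358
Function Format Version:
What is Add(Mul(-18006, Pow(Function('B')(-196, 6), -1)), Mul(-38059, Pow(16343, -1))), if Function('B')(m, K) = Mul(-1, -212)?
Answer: Rational(-151170283, 1732358) ≈ -87.263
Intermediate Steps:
Function('B')(m, K) = 212
Add(Mul(-18006, Pow(Function('B')(-196, 6), -1)), Mul(-38059, Pow(16343, -1))) = Add(Mul(-18006, Pow(212, -1)), Mul(-38059, Pow(16343, -1))) = Add(Mul(-18006, Rational(1, 212)), Mul(-38059, Rational(1, 16343))) = Add(Rational(-9003, 106), Rational(-38059, 16343)) = Rational(-151170283, 1732358)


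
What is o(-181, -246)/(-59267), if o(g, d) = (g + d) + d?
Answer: 673/59267 ≈ 0.011355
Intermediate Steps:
o(g, d) = g + 2*d (o(g, d) = (d + g) + d = g + 2*d)
o(-181, -246)/(-59267) = (-181 + 2*(-246))/(-59267) = (-181 - 492)*(-1/59267) = -673*(-1/59267) = 673/59267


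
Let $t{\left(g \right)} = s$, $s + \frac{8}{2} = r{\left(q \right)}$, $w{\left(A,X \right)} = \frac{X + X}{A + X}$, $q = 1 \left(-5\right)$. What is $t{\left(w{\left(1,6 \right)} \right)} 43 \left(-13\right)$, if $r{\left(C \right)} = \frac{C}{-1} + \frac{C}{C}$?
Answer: $-1118$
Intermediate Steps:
$q = -5$
$r{\left(C \right)} = 1 - C$ ($r{\left(C \right)} = C \left(-1\right) + 1 = - C + 1 = 1 - C$)
$w{\left(A,X \right)} = \frac{2 X}{A + X}$
$s = 2$ ($s = -4 + \left(1 - -5\right) = -4 + \left(1 + 5\right) = -4 + 6 = 2$)
$t{\left(g \right)} = 2$
$t{\left(w{\left(1,6 \right)} \right)} 43 \left(-13\right) = 2 \cdot 43 \left(-13\right) = 86 \left(-13\right) = -1118$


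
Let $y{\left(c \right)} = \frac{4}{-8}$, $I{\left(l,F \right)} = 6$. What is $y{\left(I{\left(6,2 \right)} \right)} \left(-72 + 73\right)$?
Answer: $- \frac{1}{2} \approx -0.5$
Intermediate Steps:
$y{\left(c \right)} = - \frac{1}{2}$ ($y{\left(c \right)} = 4 \left(- \frac{1}{8}\right) = - \frac{1}{2}$)
$y{\left(I{\left(6,2 \right)} \right)} \left(-72 + 73\right) = - \frac{-72 + 73}{2} = \left(- \frac{1}{2}\right) 1 = - \frac{1}{2}$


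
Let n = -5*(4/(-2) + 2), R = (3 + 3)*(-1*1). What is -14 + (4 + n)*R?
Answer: -38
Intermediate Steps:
R = -6 (R = 6*(-1) = -6)
n = 0 (n = -5*(4*(-1/2) + 2) = -5*(-2 + 2) = -5*0 = 0)
-14 + (4 + n)*R = -14 + (4 + 0)*(-6) = -14 + 4*(-6) = -14 - 24 = -38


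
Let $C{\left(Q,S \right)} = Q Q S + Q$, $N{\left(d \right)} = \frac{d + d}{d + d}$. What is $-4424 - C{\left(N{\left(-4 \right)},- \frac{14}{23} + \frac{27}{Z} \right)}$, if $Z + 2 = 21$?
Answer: $- \frac{1934080}{437} \approx -4425.8$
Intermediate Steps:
$Z = 19$ ($Z = -2 + 21 = 19$)
$N{\left(d \right)} = 1$ ($N{\left(d \right)} = \frac{2 d}{2 d} = 2 d \frac{1}{2 d} = 1$)
$C{\left(Q,S \right)} = Q + S Q^{2}$ ($C{\left(Q,S \right)} = Q^{2} S + Q = S Q^{2} + Q = Q + S Q^{2}$)
$-4424 - C{\left(N{\left(-4 \right)},- \frac{14}{23} + \frac{27}{Z} \right)} = -4424 - 1 \left(1 + 1 \left(- \frac{14}{23} + \frac{27}{19}\right)\right) = -4424 - 1 \left(1 + 1 \cdot \frac{355}{437}\right) = -4424 - 1 \left(1 + \frac{355}{437}\right) = -4424 - 1 \cdot \frac{792}{437} = -4424 - \frac{792}{437} = - \frac{1934080}{437}$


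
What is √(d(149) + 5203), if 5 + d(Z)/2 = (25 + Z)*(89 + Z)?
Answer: √88017 ≈ 296.68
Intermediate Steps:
d(Z) = -10 + 2*(25 + Z)*(89 + Z) (d(Z) = -10 + 2*((25 + Z)*(89 + Z)) = -10 + 2*(25 + Z)*(89 + Z))
√(d(149) + 5203) = √((4440 + 2*149² + 228*149) + 5203) = √((4440 + 2*22201 + 33972) + 5203) = √((4440 + 44402 + 33972) + 5203) = √(82814 + 5203) = √88017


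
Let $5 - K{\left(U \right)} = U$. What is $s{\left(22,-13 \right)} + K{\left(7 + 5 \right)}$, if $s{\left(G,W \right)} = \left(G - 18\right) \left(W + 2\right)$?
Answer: $-51$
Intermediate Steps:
$K{\left(U \right)} = 5 - U$
$s{\left(G,W \right)} = \left(-18 + G\right) \left(2 + W\right)$
$s{\left(22,-13 \right)} + K{\left(7 + 5 \right)} = \left(-36 - -234 + 2 \cdot 22 + 22 \left(-13\right)\right) + \left(5 - \left(7 + 5\right)\right) = \left(-36 + 234 + 44 - 286\right) + \left(5 - 12\right) = -44 + \left(5 - 12\right) = -44 - 7 = -51$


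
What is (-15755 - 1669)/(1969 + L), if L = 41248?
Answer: -17424/43217 ≈ -0.40317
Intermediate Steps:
(-15755 - 1669)/(1969 + L) = (-15755 - 1669)/(1969 + 41248) = -17424/43217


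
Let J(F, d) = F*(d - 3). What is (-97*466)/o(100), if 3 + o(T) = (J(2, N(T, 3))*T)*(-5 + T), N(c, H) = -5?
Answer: 45202/152003 ≈ 0.29738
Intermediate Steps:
J(F, d) = F*(-3 + d)
o(T) = -3 - 16*T*(-5 + T) (o(T) = -3 + ((2*(-3 - 5))*T)*(-5 + T) = -3 + ((2*(-8))*T)*(-5 + T) = -3 + (-16*T)*(-5 + T) = -3 - 16*T*(-5 + T))
(-97*466)/o(100) = (-97*466)/(-3 - 16*100² + 80*100) = -45202/(-3 - 16*10000 + 8000) = -45202/(-3 - 160000 + 8000) = -45202/(-152003) = -45202*(-1/152003) = 45202/152003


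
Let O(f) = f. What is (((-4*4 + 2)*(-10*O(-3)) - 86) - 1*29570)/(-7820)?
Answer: 7519/1955 ≈ 3.8460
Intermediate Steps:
(((-4*4 + 2)*(-10*O(-3)) - 86) - 1*29570)/(-7820) = (((-4*4 + 2)*(-10*(-3)) - 86) - 1*29570)/(-7820) = (((-16 + 2)*30 - 86) - 29570)*(-1/7820) = ((-14*30 - 86) - 29570)*(-1/7820) = ((-420 - 86) - 29570)*(-1/7820) = (-506 - 29570)*(-1/7820) = -30076*(-1/7820) = 7519/1955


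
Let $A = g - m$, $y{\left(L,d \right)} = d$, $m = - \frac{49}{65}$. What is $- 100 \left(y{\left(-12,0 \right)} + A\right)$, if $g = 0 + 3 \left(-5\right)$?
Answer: $\frac{18520}{13} \approx 1424.6$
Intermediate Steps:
$m = - \frac{49}{65}$ ($m = \left(-49\right) \frac{1}{65} = - \frac{49}{65} \approx -0.75385$)
$g = -15$ ($g = 0 - 15 = -15$)
$A = - \frac{926}{65}$ ($A = -15 - - \frac{49}{65} = -15 + \frac{49}{65} = - \frac{926}{65} \approx -14.246$)
$- 100 \left(y{\left(-12,0 \right)} + A\right) = - 100 \left(0 - \frac{926}{65}\right) = \left(-100\right) \left(- \frac{926}{65}\right) = \frac{18520}{13}$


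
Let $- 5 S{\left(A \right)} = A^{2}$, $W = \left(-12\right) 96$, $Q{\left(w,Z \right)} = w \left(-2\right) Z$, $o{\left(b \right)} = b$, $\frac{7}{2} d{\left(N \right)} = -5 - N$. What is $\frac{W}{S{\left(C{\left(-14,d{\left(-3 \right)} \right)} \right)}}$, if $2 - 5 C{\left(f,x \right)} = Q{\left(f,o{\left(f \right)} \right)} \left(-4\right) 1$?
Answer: $\frac{4000}{68121} \approx 0.058719$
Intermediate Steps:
$d{\left(N \right)} = - \frac{10}{7} - \frac{2 N}{7}$ ($d{\left(N \right)} = \frac{2 \left(-5 - N\right)}{7} = - \frac{10}{7} - \frac{2 N}{7}$)
$Q{\left(w,Z \right)} = - 2 Z w$ ($Q{\left(w,Z \right)} = - 2 w Z = - 2 Z w$)
$C{\left(f,x \right)} = \frac{2}{5} - \frac{8 f^{2}}{5}$ ($C{\left(f,x \right)} = \frac{2}{5} - \frac{- 2 f f \left(-4\right) 1}{5} = \frac{2}{5} - \frac{- 2 f^{2} \left(-4\right) 1}{5} = \frac{2}{5} - \frac{8 f^{2} \cdot 1}{5} = \frac{2}{5} - \frac{8 f^{2}}{5}$)
$W = -1152$
$S{\left(A \right)} = - \frac{A^{2}}{5}$
$\frac{W}{S{\left(C{\left(-14,d{\left(-3 \right)} \right)} \right)}} = - \frac{1152}{\left(- \frac{1}{5}\right) \left(\frac{2}{5} - \frac{8 \left(-14\right)^{2}}{5}\right)^{2}} = - \frac{1152}{\left(- \frac{1}{5}\right) \left(\frac{2}{5} - \frac{1568}{5}\right)^{2}} = - \frac{1152}{\left(- \frac{1}{5}\right) \left(- \frac{1566}{5}\right)^{2}} = - \frac{1152}{\left(- \frac{1}{5}\right) \frac{2452356}{25}} = - \frac{1152}{- \frac{2452356}{125}} = \left(-1152\right) \left(- \frac{125}{2452356}\right) = \frac{4000}{68121}$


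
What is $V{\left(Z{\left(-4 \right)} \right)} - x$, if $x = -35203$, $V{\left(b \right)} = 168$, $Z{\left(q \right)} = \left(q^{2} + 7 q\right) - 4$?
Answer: $35371$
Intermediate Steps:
$Z{\left(q \right)} = -4 + q^{2} + 7 q$
$V{\left(Z{\left(-4 \right)} \right)} - x = 168 - -35203 = 168 + 35203 = 35371$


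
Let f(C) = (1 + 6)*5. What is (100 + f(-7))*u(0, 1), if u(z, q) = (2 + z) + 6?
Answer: 1080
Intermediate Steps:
u(z, q) = 8 + z
f(C) = 35 (f(C) = 7*5 = 35)
(100 + f(-7))*u(0, 1) = (100 + 35)*(8 + 0) = 135*8 = 1080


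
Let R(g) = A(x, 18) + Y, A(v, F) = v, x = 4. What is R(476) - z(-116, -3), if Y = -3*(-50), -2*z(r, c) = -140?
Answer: 84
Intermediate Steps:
z(r, c) = 70 (z(r, c) = -½*(-140) = 70)
Y = 150
R(g) = 154 (R(g) = 4 + 150 = 154)
R(476) - z(-116, -3) = 154 - 1*70 = 154 - 70 = 84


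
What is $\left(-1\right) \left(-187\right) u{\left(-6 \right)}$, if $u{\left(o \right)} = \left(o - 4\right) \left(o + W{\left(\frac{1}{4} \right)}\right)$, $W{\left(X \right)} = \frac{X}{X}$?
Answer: $9350$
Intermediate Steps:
$W{\left(X \right)} = 1$
$u{\left(o \right)} = \left(1 + o\right) \left(-4 + o\right)$ ($u{\left(o \right)} = \left(o - 4\right) \left(o + 1\right) = \left(-4 + o\right) \left(1 + o\right) = \left(1 + o\right) \left(-4 + o\right)$)
$\left(-1\right) \left(-187\right) u{\left(-6 \right)} = \left(-1\right) \left(-187\right) \left(-4 + \left(-6\right)^{2} - -18\right) = 187 \left(-4 + 36 + 18\right) = 187 \cdot 50 = 9350$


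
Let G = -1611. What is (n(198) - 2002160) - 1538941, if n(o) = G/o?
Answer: -77904401/22 ≈ -3.5411e+6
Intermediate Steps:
n(o) = -1611/o
(n(198) - 2002160) - 1538941 = (-1611/198 - 2002160) - 1538941 = (-1611*1/198 - 2002160) - 1538941 = (-179/22 - 2002160) - 1538941 = -44047699/22 - 1538941 = -77904401/22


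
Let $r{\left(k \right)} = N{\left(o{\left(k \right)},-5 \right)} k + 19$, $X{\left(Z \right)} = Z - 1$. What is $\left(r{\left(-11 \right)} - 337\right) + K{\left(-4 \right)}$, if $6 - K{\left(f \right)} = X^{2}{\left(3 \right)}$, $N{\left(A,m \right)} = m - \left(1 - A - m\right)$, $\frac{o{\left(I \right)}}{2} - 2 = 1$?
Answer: $-261$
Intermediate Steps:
$o{\left(I \right)} = 6$ ($o{\left(I \right)} = 4 + 2 \cdot 1 = 4 + 2 = 6$)
$X{\left(Z \right)} = -1 + Z$ ($X{\left(Z \right)} = Z - 1 = -1 + Z$)
$N{\left(A,m \right)} = -1 + A + 2 m$ ($N{\left(A,m \right)} = m + \left(-1 + A + m\right) = -1 + A + 2 m$)
$r{\left(k \right)} = 19 - 5 k$ ($r{\left(k \right)} = \left(-1 + 6 + 2 \left(-5\right)\right) k + 19 = \left(-1 + 6 - 10\right) k + 19 = - 5 k + 19 = 19 - 5 k$)
$K{\left(f \right)} = 2$ ($K{\left(f \right)} = 6 - \left(-1 + 3\right)^{2} = 6 - 2^{2} = 6 - 4 = 2$)
$\left(r{\left(-11 \right)} - 337\right) + K{\left(-4 \right)} = \left(\left(19 - -55\right) - 337\right) + 2 = \left(\left(19 + 55\right) - 337\right) + 2 = \left(74 - 337\right) + 2 = -263 + 2 = -261$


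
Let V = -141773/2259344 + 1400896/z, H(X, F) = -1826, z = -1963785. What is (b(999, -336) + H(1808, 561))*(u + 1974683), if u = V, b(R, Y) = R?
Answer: -7245677913844534925657/4436865857040 ≈ -1.6331e+9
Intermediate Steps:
V = -3443517663029/4436865857040 (V = -141773/2259344 + 1400896/(-1963785) = -141773*1/2259344 + 1400896*(-1/1963785) = -141773/2259344 - 1400896/1963785 = -3443517663029/4436865857040 ≈ -0.77611)
u = -3443517663029/4436865857040 ≈ -0.77611
(b(999, -336) + H(1808, 561))*(u + 1974683) = (999 - 1826)*(-3443517663029/4436865857040 + 1974683) = -827*8761400137659655291/4436865857040 = -7245677913844534925657/4436865857040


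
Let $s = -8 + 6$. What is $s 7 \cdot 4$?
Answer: $-56$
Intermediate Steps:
$s = -2$
$s 7 \cdot 4 = \left(-2\right) 7 \cdot 4 = \left(-14\right) 4 = -56$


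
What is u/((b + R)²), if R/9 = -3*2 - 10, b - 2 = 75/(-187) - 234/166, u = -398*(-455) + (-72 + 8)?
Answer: 21804712129233/2491103955698 ≈ 8.7530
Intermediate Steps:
u = 181026 (u = 181090 - 64 = 181026)
b = 2938/15521 (b = 2 + (75/(-187) - 234/166) = 2 + (75*(-1/187) - 234*1/166) = 2 + (-75/187 - 117/83) = 2 - 28104/15521 = 2938/15521 ≈ 0.18929)
R = -144 (R = 9*(-3*2 - 10) = 9*(-6 - 10) = 9*(-16) = -144)
u/((b + R)²) = 181026/((2938/15521 - 144)²) = 181026/((-2232086/15521)²) = 181026/(4982207911396/240901441) = 181026*(240901441/4982207911396) = 21804712129233/2491103955698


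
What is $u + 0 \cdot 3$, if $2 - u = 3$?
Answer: $-1$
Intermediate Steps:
$u = -1$ ($u = 2 - 3 = -1$)
$u + 0 \cdot 3 = -1 + 0 \cdot 3 = -1 + 0 = -1$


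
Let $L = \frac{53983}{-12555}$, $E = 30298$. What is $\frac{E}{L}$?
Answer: $- \frac{380391390}{53983} \approx -7046.5$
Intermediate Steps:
$L = - \frac{53983}{12555}$ ($L = 53983 \left(- \frac{1}{12555}\right) = - \frac{53983}{12555} \approx -4.2997$)
$\frac{E}{L} = \frac{30298}{- \frac{53983}{12555}} = 30298 \left(- \frac{12555}{53983}\right) = - \frac{380391390}{53983}$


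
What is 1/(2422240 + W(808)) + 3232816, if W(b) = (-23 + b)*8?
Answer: 7850958312321/2428520 ≈ 3.2328e+6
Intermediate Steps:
W(b) = -184 + 8*b
1/(2422240 + W(808)) + 3232816 = 1/(2422240 + (-184 + 8*808)) + 3232816 = 1/(2422240 + (-184 + 6464)) + 3232816 = 1/(2422240 + 6280) + 3232816 = 1/2428520 + 3232816 = 7850958312321/2428520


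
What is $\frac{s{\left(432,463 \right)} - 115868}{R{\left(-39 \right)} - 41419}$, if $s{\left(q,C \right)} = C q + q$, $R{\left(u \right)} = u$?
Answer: $- \frac{42290}{20729} \approx -2.0401$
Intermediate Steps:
$s{\left(q,C \right)} = q + C q$
$\frac{s{\left(432,463 \right)} - 115868}{R{\left(-39 \right)} - 41419} = \frac{432 \left(1 + 463\right) - 115868}{-39 - 41419} = \frac{432 \cdot 464 - 115868}{-41458} = \left(200448 - 115868\right) \left(- \frac{1}{41458}\right) = 84580 \left(- \frac{1}{41458}\right) = - \frac{42290}{20729}$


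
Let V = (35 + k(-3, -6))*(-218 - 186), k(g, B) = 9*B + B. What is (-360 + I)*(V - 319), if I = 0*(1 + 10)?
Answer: -3521160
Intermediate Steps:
k(g, B) = 10*B
I = 0 (I = 0*11 = 0)
V = 10100 (V = (35 + 10*(-6))*(-218 - 186) = (35 - 60)*(-404) = -25*(-404) = 10100)
(-360 + I)*(V - 319) = (-360 + 0)*(10100 - 319) = -360*9781 = -3521160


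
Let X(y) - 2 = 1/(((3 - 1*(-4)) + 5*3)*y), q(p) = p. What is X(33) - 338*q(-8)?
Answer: 1964557/726 ≈ 2706.0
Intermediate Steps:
X(y) = 2 + 1/(22*y) (X(y) = 2 + 1/(((3 - 1*(-4)) + 5*3)*y) = 2 + 1/(((3 + 4) + 15)*y) = 2 + 1/((7 + 15)*y) = 2 + 1/(22*y))
X(33) - 338*q(-8) = (2 + (1/22)/33) - 338*(-8) = (2 + (1/22)*(1/33)) + 2704 = (2 + 1/726) + 2704 = 1453/726 + 2704 = 1964557/726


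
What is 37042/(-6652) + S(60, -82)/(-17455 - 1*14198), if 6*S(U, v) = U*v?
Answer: -583517893/105277878 ≈ -5.5426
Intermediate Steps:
S(U, v) = U*v/6 (S(U, v) = (U*v)/6 = U*v/6)
37042/(-6652) + S(60, -82)/(-17455 - 1*14198) = 37042/(-6652) + ((1/6)*60*(-82))/(-17455 - 1*14198) = 37042*(-1/6652) - 820/(-17455 - 14198) = -18521/3326 - 820/(-31653) = -18521/3326 - 820*(-1/31653) = -18521/3326 + 820/31653 = -583517893/105277878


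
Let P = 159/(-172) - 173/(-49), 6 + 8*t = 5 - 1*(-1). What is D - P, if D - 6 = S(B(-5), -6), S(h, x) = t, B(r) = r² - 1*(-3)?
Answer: 28603/8428 ≈ 3.3938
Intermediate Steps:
B(r) = 3 + r² (B(r) = r² + 3 = 3 + r²)
t = 0 (t = -¾ + (5 - 1*(-1))/8 = -¾ + (5 + 1)/8 = -¾ + (⅛)*6 = -¾ + ¾ = 0)
S(h, x) = 0
D = 6 (D = 6 + 0 = 6)
P = 21965/8428 (P = 159*(-1/172) - 173*(-1/49) = -159/172 + 173/49 = 21965/8428 ≈ 2.6062)
D - P = 6 - 1*21965/8428 = 6 - 21965/8428 = 28603/8428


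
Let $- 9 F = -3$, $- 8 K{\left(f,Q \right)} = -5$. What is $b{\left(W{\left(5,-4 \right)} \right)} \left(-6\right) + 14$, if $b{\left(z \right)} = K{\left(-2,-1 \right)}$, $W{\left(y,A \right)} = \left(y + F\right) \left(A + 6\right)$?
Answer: $\frac{41}{4} \approx 10.25$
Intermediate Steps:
$K{\left(f,Q \right)} = \frac{5}{8}$ ($K{\left(f,Q \right)} = \left(- \frac{1}{8}\right) \left(-5\right) = \frac{5}{8}$)
$F = \frac{1}{3}$ ($F = \left(- \frac{1}{9}\right) \left(-3\right) = \frac{1}{3} \approx 0.33333$)
$W{\left(y,A \right)} = \left(6 + A\right) \left(\frac{1}{3} + y\right)$ ($W{\left(y,A \right)} = \left(y + \frac{1}{3}\right) \left(A + 6\right) = \left(\frac{1}{3} + y\right) \left(6 + A\right) = \left(6 + A\right) \left(\frac{1}{3} + y\right)$)
$b{\left(z \right)} = \frac{5}{8}$
$b{\left(W{\left(5,-4 \right)} \right)} \left(-6\right) + 14 = \frac{5}{8} \left(-6\right) + 14 = - \frac{15}{4} + 14 = \frac{41}{4}$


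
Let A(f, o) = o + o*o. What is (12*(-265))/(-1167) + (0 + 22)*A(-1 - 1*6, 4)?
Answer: 172220/389 ≈ 442.73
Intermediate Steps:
A(f, o) = o + o**2
(12*(-265))/(-1167) + (0 + 22)*A(-1 - 1*6, 4) = (12*(-265))/(-1167) + (0 + 22)*(4*(1 + 4)) = -3180*(-1/1167) + 22*(4*5) = 1060/389 + 22*20 = 1060/389 + 440 = 172220/389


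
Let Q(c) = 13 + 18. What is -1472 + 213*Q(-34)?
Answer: 5131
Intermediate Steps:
Q(c) = 31
-1472 + 213*Q(-34) = -1472 + 213*31 = -1472 + 6603 = 5131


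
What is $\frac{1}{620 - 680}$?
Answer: $- \frac{1}{60} \approx -0.016667$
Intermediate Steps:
$\frac{1}{620 - 680} = \frac{1}{-60} = - \frac{1}{60}$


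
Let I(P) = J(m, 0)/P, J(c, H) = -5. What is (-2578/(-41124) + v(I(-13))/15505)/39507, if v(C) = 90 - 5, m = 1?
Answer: 4346743/2519075438334 ≈ 1.7255e-6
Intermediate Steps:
I(P) = -5/P
v(C) = 85
(-2578/(-41124) + v(I(-13))/15505)/39507 = (-2578/(-41124) + 85/15505)/39507 = (-2578*(-1/41124) + 85*(1/15505))*(1/39507) = (1289/20562 + 17/3101)*(1/39507) = (4346743/63762762)*(1/39507) = 4346743/2519075438334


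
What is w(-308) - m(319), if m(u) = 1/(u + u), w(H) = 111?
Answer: 70817/638 ≈ 111.00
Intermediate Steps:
m(u) = 1/(2*u)
w(-308) - m(319) = 111 - 1/(2*319) = 111 - 1*1/638 = 111 - 1/638 = 70817/638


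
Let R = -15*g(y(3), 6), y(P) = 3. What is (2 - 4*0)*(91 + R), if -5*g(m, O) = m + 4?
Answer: 224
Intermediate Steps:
g(m, O) = -⅘ - m/5 (g(m, O) = -(m + 4)/5 = -(4 + m)/5 = -⅘ - m/5)
R = 21 (R = -15*(-⅘ - ⅕*3) = -15*(-⅘ - ⅗) = -15*(-7/5) = 21)
(2 - 4*0)*(91 + R) = (2 - 4*0)*(91 + 21) = (2 + 0)*112 = 2*112 = 224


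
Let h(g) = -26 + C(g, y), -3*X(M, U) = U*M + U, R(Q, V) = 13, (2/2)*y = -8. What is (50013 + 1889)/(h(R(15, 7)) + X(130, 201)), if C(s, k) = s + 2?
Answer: -25951/4394 ≈ -5.9060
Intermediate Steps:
y = -8
C(s, k) = 2 + s
X(M, U) = -U/3 - M*U/3 (X(M, U) = -(U*M + U)/3 = -(M*U + U)/3 = -(U + M*U)/3 = -U/3 - M*U/3)
h(g) = -24 + g (h(g) = -26 + (2 + g) = -24 + g)
(50013 + 1889)/(h(R(15, 7)) + X(130, 201)) = (50013 + 1889)/((-24 + 13) - 1/3*201*(1 + 130)) = 51902/(-11 - 1/3*201*131) = 51902/(-11 - 8777) = 51902/(-8788) = 51902*(-1/8788) = -25951/4394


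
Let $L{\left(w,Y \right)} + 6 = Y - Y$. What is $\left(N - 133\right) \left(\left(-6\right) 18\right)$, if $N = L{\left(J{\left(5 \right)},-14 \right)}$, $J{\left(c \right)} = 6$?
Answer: $15012$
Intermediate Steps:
$L{\left(w,Y \right)} = -6$ ($L{\left(w,Y \right)} = -6 + \left(Y - Y\right) = -6 + 0 = -6$)
$N = -6$
$\left(N - 133\right) \left(\left(-6\right) 18\right) = \left(-6 - 133\right) \left(\left(-6\right) 18\right) = \left(-139\right) \left(-108\right) = 15012$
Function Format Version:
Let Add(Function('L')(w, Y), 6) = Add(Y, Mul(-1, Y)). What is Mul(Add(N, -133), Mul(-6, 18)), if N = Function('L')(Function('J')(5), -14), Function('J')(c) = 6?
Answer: 15012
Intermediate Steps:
Function('L')(w, Y) = -6 (Function('L')(w, Y) = Add(-6, Add(Y, Mul(-1, Y))) = Add(-6, 0) = -6)
N = -6
Mul(Add(N, -133), Mul(-6, 18)) = Mul(Add(-6, -133), Mul(-6, 18)) = Mul(-139, -108) = 15012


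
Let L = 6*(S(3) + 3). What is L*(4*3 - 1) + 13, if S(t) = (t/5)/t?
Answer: 1121/5 ≈ 224.20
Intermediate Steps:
S(t) = ⅕ (S(t) = (t*(⅕))/t = (t/5)/t = ⅕)
L = 96/5 (L = 6*(⅕ + 3) = 6*(16/5) = 96/5 ≈ 19.200)
L*(4*3 - 1) + 13 = 96*(4*3 - 1)/5 + 13 = 96*(12 - 1)/5 + 13 = (96/5)*11 + 13 = 1056/5 + 13 = 1121/5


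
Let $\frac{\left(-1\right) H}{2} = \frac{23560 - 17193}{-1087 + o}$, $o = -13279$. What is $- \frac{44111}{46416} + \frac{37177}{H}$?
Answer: $\frac{12394758765919}{295530672} \approx 41941.0$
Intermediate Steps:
$H = \frac{6367}{7183}$ ($H = - 2 \frac{23560 - 17193}{-1087 - 13279} = - 2 \frac{6367}{-14366} = - 2 \cdot 6367 \left(- \frac{1}{14366}\right) = \left(-2\right) \left(- \frac{6367}{14366}\right) = \frac{6367}{7183} \approx 0.8864$)
$- \frac{44111}{46416} + \frac{37177}{H} = - \frac{44111}{46416} + \frac{37177}{\frac{6367}{7183}} = \left(-44111\right) \frac{1}{46416} + 37177 \cdot \frac{7183}{6367} = - \frac{44111}{46416} + \frac{267042391}{6367} = \frac{12394758765919}{295530672}$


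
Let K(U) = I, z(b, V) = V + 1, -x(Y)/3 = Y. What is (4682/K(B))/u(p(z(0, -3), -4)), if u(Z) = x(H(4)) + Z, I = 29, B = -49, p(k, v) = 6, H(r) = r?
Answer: -2341/87 ≈ -26.908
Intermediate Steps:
x(Y) = -3*Y
z(b, V) = 1 + V
K(U) = 29
u(Z) = -12 + Z (u(Z) = -3*4 + Z = -12 + Z)
(4682/K(B))/u(p(z(0, -3), -4)) = (4682/29)/(-12 + 6) = (4682*(1/29))/(-6) = (4682/29)*(-1/6) = -2341/87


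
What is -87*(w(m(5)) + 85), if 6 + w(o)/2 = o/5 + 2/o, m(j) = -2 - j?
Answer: -212019/35 ≈ -6057.7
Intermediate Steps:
w(o) = -12 + 4/o + 2*o/5 (w(o) = -12 + 2*(o/5 + 2/o) = -12 + 2*(2/o + o/5) = -12 + (4/o + 2*o/5) = -12 + 4/o + 2*o/5)
-87*(w(m(5)) + 85) = -87*((-12 + 4/(-2 - 1*5) + 2*(-2 - 1*5)/5) + 85) = -87*((-12 + 4/(-2 - 5) + 2*(-2 - 5)/5) + 85) = -87*((-12 + 4/(-7) + (⅖)*(-7)) + 85) = -87*((-12 + 4*(-⅐) - 14/5) + 85) = -87*((-12 - 4/7 - 14/5) + 85) = -87*(-538/35 + 85) = -87*2437/35 = -212019/35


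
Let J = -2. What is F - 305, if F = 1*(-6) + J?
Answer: -313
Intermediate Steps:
F = -8 (F = 1*(-6) - 2 = -6 - 2 = -8)
F - 305 = -8 - 305 = -313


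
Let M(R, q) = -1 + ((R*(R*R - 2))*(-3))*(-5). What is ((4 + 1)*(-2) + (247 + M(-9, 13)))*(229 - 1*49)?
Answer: -1877220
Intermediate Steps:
M(R, q) = -1 + 15*R*(-2 + R²) (M(R, q) = -1 + ((R*(R² - 2))*(-3))*(-5) = -1 + ((R*(-2 + R²))*(-3))*(-5) = -1 - 3*R*(-2 + R²)*(-5) = -1 + 15*R*(-2 + R²))
((4 + 1)*(-2) + (247 + M(-9, 13)))*(229 - 1*49) = ((4 + 1)*(-2) + (247 + (-1 - 30*(-9) + 15*(-9)³)))*(229 - 1*49) = (5*(-2) + (247 + (-1 + 270 + 15*(-729))))*(229 - 49) = (-10 + (247 + (-1 + 270 - 10935)))*180 = (-10 + (247 - 10666))*180 = (-10 - 10419)*180 = -10429*180 = -1877220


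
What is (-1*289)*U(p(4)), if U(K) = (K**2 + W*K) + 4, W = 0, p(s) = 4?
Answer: -5780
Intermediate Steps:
U(K) = 4 + K**2 (U(K) = (K**2 + 0*K) + 4 = (K**2 + 0) + 4 = K**2 + 4 = 4 + K**2)
(-1*289)*U(p(4)) = (-1*289)*(4 + 4**2) = -289*(4 + 16) = -289*20 = -5780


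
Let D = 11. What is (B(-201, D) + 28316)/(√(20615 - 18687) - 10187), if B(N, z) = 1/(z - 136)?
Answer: -36056876313/12971630125 - 7078998*√482/12971630125 ≈ -2.7917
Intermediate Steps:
B(N, z) = 1/(-136 + z)
(B(-201, D) + 28316)/(√(20615 - 18687) - 10187) = (1/(-136 + 11) + 28316)/(√(20615 - 18687) - 10187) = (1/(-125) + 28316)/(√1928 - 10187) = (-1/125 + 28316)/(2*√482 - 10187) = 3539499/(125*(-10187 + 2*√482))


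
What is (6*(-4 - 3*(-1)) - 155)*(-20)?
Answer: 3220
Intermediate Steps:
(6*(-4 - 3*(-1)) - 155)*(-20) = (6*(-4 + 3) - 155)*(-20) = (6*(-1) - 155)*(-20) = (-6 - 155)*(-20) = -161*(-20) = 3220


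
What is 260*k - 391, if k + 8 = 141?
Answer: 34189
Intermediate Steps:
k = 133 (k = -8 + 141 = 133)
260*k - 391 = 260*133 - 391 = 34580 - 391 = 34189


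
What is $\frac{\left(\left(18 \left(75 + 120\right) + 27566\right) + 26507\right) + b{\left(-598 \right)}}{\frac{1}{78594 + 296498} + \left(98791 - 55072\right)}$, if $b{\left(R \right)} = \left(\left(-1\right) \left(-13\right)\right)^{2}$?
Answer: $\frac{21662313184}{16398647149} \approx 1.321$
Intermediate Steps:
$b{\left(R \right)} = 169$ ($b{\left(R \right)} = 13^{2} = 169$)
$\frac{\left(\left(18 \left(75 + 120\right) + 27566\right) + 26507\right) + b{\left(-598 \right)}}{\frac{1}{78594 + 296498} + \left(98791 - 55072\right)} = \frac{\left(\left(18 \left(75 + 120\right) + 27566\right) + 26507\right) + 169}{\frac{1}{78594 + 296498} + \left(98791 - 55072\right)} = \frac{\left(\left(18 \cdot 195 + 27566\right) + 26507\right) + 169}{\frac{1}{375092} + 43719} = \frac{\left(\left(3510 + 27566\right) + 26507\right) + 169}{\frac{1}{375092} + 43719} = \frac{\left(31076 + 26507\right) + 169}{\frac{16398647149}{375092}} = \left(57583 + 169\right) \frac{375092}{16398647149} = 57752 \cdot \frac{375092}{16398647149} = \frac{21662313184}{16398647149}$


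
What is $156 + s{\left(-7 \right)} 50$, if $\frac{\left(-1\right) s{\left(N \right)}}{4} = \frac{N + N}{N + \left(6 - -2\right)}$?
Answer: $2956$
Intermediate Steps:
$s{\left(N \right)} = - \frac{8 N}{8 + N}$ ($s{\left(N \right)} = - 4 \frac{N + N}{N + \left(6 - -2\right)} = - 4 \frac{2 N}{N + \left(6 + 2\right)} = - 4 \frac{2 N}{N + 8} = - 4 \frac{2 N}{8 + N} = - \frac{8 N}{8 + N}$)
$156 + s{\left(-7 \right)} 50 = 156 + \left(-8\right) \left(-7\right) \frac{1}{8 - 7} \cdot 50 = 156 + \left(-8\right) \left(-7\right) 1^{-1} \cdot 50 = 156 + \left(-8\right) \left(-7\right) 1 \cdot 50 = 156 + 56 \cdot 50 = 156 + 2800 = 2956$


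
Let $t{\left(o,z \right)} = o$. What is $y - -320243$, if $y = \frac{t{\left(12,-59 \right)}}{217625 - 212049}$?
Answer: $\frac{446418745}{1394} \approx 3.2024 \cdot 10^{5}$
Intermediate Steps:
$y = \frac{3}{1394}$ ($y = \frac{12}{217625 - 212049} = \frac{12}{5576} = 12 \cdot \frac{1}{5576} = \frac{3}{1394} \approx 0.0021521$)
$y - -320243 = \frac{3}{1394} - -320243 = \frac{3}{1394} + 320243 = \frac{446418745}{1394}$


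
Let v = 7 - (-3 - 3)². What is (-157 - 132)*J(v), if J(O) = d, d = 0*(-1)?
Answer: 0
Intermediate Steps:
d = 0
v = -29 (v = 7 - 1*(-6)² = 7 - 1*36 = 7 - 36 = -29)
J(O) = 0
(-157 - 132)*J(v) = (-157 - 132)*0 = -289*0 = 0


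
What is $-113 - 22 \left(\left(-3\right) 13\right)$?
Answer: $745$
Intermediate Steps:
$-113 - 22 \left(\left(-3\right) 13\right) = -113 - -858 = -113 + 858 = 745$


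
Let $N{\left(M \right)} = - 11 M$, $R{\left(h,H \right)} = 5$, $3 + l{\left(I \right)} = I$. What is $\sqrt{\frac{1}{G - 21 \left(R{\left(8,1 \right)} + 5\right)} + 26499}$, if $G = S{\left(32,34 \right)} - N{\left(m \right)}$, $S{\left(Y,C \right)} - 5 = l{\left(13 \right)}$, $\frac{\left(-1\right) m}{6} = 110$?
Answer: $\frac{2 \sqrt{368183894505}}{7455} \approx 162.79$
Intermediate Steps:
$l{\left(I \right)} = -3 + I$
$m = -660$ ($m = \left(-6\right) 110 = -660$)
$S{\left(Y,C \right)} = 15$ ($S{\left(Y,C \right)} = 5 + \left(-3 + 13\right) = 5 + 10 = 15$)
$G = -7245$ ($G = 15 - \left(-11\right) \left(-660\right) = 15 - 7260 = -7245$)
$\sqrt{\frac{1}{G - 21 \left(R{\left(8,1 \right)} + 5\right)} + 26499} = \sqrt{\frac{1}{-7245 - 21 \left(5 + 5\right)} + 26499} = \sqrt{\frac{1}{-7245 - 210} + 26499} = \sqrt{\frac{1}{-7455} + 26499} = \sqrt{- \frac{1}{7455} + 26499} = \sqrt{\frac{197550044}{7455}} = \frac{2 \sqrt{368183894505}}{7455}$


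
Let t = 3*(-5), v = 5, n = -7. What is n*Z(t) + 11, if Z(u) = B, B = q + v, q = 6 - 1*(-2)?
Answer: -80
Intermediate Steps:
t = -15
q = 8 (q = 6 + 2 = 8)
B = 13 (B = 8 + 5 = 13)
Z(u) = 13
n*Z(t) + 11 = -7*13 + 11 = -91 + 11 = -80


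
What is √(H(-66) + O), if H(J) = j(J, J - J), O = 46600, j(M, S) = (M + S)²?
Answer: 2*√12739 ≈ 225.73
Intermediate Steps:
H(J) = J² (H(J) = (J + (J - J))² = (J + 0)² = J²)
√(H(-66) + O) = √((-66)² + 46600) = √(4356 + 46600) = √50956 = 2*√12739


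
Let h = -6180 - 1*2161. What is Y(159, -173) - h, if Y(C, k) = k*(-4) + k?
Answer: 8860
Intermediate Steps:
Y(C, k) = -3*k (Y(C, k) = -4*k + k = -3*k)
h = -8341 (h = -6180 - 2161 = -8341)
Y(159, -173) - h = -3*(-173) - 1*(-8341) = 519 + 8341 = 8860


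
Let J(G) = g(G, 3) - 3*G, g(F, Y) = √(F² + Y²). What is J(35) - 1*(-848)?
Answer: 743 + √1234 ≈ 778.13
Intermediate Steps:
J(G) = √(9 + G²) - 3*G (J(G) = √(G² + 3²) - 3*G = √(G² + 9) - 3*G = √(9 + G²) - 3*G)
J(35) - 1*(-848) = (√(9 + 35²) - 3*35) - 1*(-848) = (√(9 + 1225) - 105) + 848 = (√1234 - 105) + 848 = (-105 + √1234) + 848 = 743 + √1234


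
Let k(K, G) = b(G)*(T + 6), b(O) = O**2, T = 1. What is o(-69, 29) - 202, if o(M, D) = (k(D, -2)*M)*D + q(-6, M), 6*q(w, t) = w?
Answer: -56231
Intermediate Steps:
q(w, t) = w/6
k(K, G) = 7*G**2 (k(K, G) = G**2*(1 + 6) = G**2*7 = 7*G**2)
o(M, D) = -1 + 28*D*M (o(M, D) = ((7*(-2)**2)*M)*D + (1/6)*(-6) = ((7*4)*M)*D - 1 = (28*M)*D - 1 = 28*D*M - 1 = -1 + 28*D*M)
o(-69, 29) - 202 = (-1 + 28*29*(-69)) - 202 = (-1 - 56028) - 202 = -56029 - 202 = -56231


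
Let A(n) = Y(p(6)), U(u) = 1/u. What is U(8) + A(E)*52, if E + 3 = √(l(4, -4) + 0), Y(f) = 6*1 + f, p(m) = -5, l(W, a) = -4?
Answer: 417/8 ≈ 52.125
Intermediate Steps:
Y(f) = 6 + f
E = -3 + 2*I (E = -3 + √(-4 + 0) = -3 + √(-4) = -3 + 2*I ≈ -3.0 + 2.0*I)
A(n) = 1 (A(n) = 6 - 5 = 1)
U(8) + A(E)*52 = 1/8 + 1*52 = ⅛ + 52 = 417/8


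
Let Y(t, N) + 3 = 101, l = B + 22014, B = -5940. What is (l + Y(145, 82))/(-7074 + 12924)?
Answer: 622/225 ≈ 2.7644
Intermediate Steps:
l = 16074 (l = -5940 + 22014 = 16074)
Y(t, N) = 98 (Y(t, N) = -3 + 101 = 98)
(l + Y(145, 82))/(-7074 + 12924) = (16074 + 98)/(-7074 + 12924) = 16172/5850 = 16172*(1/5850) = 622/225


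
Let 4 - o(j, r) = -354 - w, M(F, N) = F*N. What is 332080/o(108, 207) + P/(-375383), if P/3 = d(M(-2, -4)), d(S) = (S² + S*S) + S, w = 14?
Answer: 31164258716/34910619 ≈ 892.69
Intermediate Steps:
o(j, r) = 372 (o(j, r) = 4 - (-354 - 1*14) = 4 - (-354 - 14) = 4 - 1*(-368) = 4 + 368 = 372)
d(S) = S + 2*S² (d(S) = (S² + S²) + S = 2*S² + S = S + 2*S²)
P = 408 (P = 3*((-2*(-4))*(1 + 2*(-2*(-4)))) = 3*(8*(1 + 2*8)) = 3*(8*(1 + 16)) = 3*(8*17) = 3*136 = 408)
332080/o(108, 207) + P/(-375383) = 332080/372 + 408/(-375383) = 332080*(1/372) + 408*(-1/375383) = 83020/93 - 408/375383 = 31164258716/34910619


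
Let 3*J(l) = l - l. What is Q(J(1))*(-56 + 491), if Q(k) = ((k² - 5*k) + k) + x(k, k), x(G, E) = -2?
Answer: -870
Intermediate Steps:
J(l) = 0 (J(l) = (l - l)/3 = (⅓)*0 = 0)
Q(k) = -2 + k² - 4*k (Q(k) = ((k² - 5*k) + k) - 2 = (k² - 4*k) - 2 = -2 + k² - 4*k)
Q(J(1))*(-56 + 491) = (-2 + 0² - 4*0)*(-56 + 491) = (-2 + 0 + 0)*435 = -2*435 = -870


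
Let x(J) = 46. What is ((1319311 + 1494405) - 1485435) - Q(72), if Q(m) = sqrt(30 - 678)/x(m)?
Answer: 1328281 - 9*I*sqrt(2)/23 ≈ 1.3283e+6 - 0.55339*I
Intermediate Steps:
Q(m) = 9*I*sqrt(2)/23 (Q(m) = sqrt(30 - 678)/46 = sqrt(-648)*(1/46) = (18*I*sqrt(2))*(1/46) = 9*I*sqrt(2)/23)
((1319311 + 1494405) - 1485435) - Q(72) = ((1319311 + 1494405) - 1485435) - 9*I*sqrt(2)/23 = (2813716 - 1485435) - 9*I*sqrt(2)/23 = 1328281 - 9*I*sqrt(2)/23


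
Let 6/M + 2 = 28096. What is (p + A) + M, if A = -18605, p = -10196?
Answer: -404567644/14047 ≈ -28801.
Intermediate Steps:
M = 3/14047 (M = 6/(-2 + 28096) = 6/28094 = 6*(1/28094) = 3/14047 ≈ 0.00021357)
(p + A) + M = (-10196 - 18605) + 3/14047 = -28801 + 3/14047 = -404567644/14047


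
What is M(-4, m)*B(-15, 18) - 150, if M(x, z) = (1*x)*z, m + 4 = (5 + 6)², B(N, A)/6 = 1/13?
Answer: -366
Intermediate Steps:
B(N, A) = 6/13 (B(N, A) = 6*(1/13) = 6/13)
m = 117 (m = -4 + (5 + 6)² = -4 + 11² = -4 + 121 = 117)
M(x, z) = x*z
M(-4, m)*B(-15, 18) - 150 = -4*117*(6/13) - 150 = -468*6/13 - 150 = -216 - 150 = -366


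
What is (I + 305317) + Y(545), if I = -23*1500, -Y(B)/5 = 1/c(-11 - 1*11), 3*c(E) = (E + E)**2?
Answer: 524301697/1936 ≈ 2.7082e+5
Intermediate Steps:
c(E) = 4*E**2/3 (c(E) = (E + E)**2/3 = (2*E)**2/3 = (4*E**2)/3 = 4*E**2/3)
Y(B) = -15/1936 (Y(B) = -5*3/(4*(-11 - 1*11)**2) = -5*3/(4*(-11 - 11)**2) = -5/((4/3)*(-22)**2) = -5/((4/3)*484) = -5/1936/3 = -5*3/1936 = -15/1936)
I = -34500
(I + 305317) + Y(545) = (-34500 + 305317) - 15/1936 = 270817 - 15/1936 = 524301697/1936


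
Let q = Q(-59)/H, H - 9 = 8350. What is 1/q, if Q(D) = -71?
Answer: -8359/71 ≈ -117.73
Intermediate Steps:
H = 8359 (H = 9 + 8350 = 8359)
q = -71/8359 ≈ -0.0084938
1/q = 1/(-71/8359) = -8359/71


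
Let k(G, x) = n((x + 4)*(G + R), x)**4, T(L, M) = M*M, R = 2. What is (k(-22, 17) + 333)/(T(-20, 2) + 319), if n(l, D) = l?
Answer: 31116960333/323 ≈ 9.6337e+7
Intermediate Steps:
T(L, M) = M**2
k(G, x) = (2 + G)**4*(4 + x)**4 (k(G, x) = ((x + 4)*(G + 2))**4 = ((4 + x)*(2 + G))**4 = ((2 + G)*(4 + x))**4 = (2 + G)**4*(4 + x)**4)
(k(-22, 17) + 333)/(T(-20, 2) + 319) = ((8 + 2*17 + 4*(-22) - 22*17)**4 + 333)/(2**2 + 319) = ((8 + 34 - 88 - 374)**4 + 333)/(4 + 319) = ((-420)**4 + 333)/323 = (31116960000 + 333)*(1/323) = 31116960333*(1/323) = 31116960333/323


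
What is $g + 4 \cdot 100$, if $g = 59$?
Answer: $459$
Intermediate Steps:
$g + 4 \cdot 100 = 59 + 4 \cdot 100 = 59 + 400 = 459$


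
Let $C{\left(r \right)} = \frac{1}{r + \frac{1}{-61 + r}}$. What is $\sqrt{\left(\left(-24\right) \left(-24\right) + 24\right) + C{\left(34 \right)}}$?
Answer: $\frac{\sqrt{504558159}}{917} \approx 24.495$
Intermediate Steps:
$\sqrt{\left(\left(-24\right) \left(-24\right) + 24\right) + C{\left(34 \right)}} = \sqrt{\left(\left(-24\right) \left(-24\right) + 24\right) + \frac{-61 + 34}{1 + 34^{2} - 2074}} = \sqrt{\left(576 + 24\right) + \frac{1}{1 + 1156 - 2074} \left(-27\right)} = \sqrt{600 + \frac{1}{-917} \left(-27\right)} = \sqrt{600 - - \frac{27}{917}} = \sqrt{600 + \frac{27}{917}} = \sqrt{\frac{550227}{917}} = \frac{\sqrt{504558159}}{917}$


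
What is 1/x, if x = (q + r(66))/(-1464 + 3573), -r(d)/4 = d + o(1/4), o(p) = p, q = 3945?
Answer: 2109/3680 ≈ 0.57310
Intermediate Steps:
r(d) = -1 - 4*d (r(d) = -4*(d + 1/4) = -4*(d + ¼) = -4*(¼ + d) = -1 - 4*d)
x = 3680/2109 (x = (3945 + (-1 - 4*66))/(-1464 + 3573) = (3945 + (-1 - 264))/2109 = (3945 - 265)*(1/2109) = 3680*(1/2109) = 3680/2109 ≈ 1.7449)
1/x = 1/(3680/2109) = 2109/3680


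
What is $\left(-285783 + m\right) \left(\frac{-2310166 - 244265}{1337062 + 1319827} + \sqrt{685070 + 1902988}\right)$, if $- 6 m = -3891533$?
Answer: $- \frac{1853524935295}{5313778} + \frac{2176835 \sqrt{287562}}{2} \approx 5.8331 \cdot 10^{8}$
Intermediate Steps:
$m = \frac{3891533}{6}$ ($m = \left(- \frac{1}{6}\right) \left(-3891533\right) = \frac{3891533}{6} \approx 6.4859 \cdot 10^{5}$)
$\left(-285783 + m\right) \left(\frac{-2310166 - 244265}{1337062 + 1319827} + \sqrt{685070 + 1902988}\right) = \left(-285783 + \frac{3891533}{6}\right) \left(\frac{-2310166 - 244265}{1337062 + 1319827} + \sqrt{685070 + 1902988}\right) = \frac{2176835 \left(- \frac{2554431}{2656889} + \sqrt{2588058}\right)}{6} = \frac{2176835 \left(\left(-2554431\right) \frac{1}{2656889} + 3 \sqrt{287562}\right)}{6} = \frac{2176835 \left(- \frac{2554431}{2656889} + 3 \sqrt{287562}\right)}{6} = - \frac{1853524935295}{5313778} + \frac{2176835 \sqrt{287562}}{2}$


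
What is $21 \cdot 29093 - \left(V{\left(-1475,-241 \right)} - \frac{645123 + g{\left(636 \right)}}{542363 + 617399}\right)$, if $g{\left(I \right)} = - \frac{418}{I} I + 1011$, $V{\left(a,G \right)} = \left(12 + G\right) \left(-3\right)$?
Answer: $\frac{353881981204}{579881} \approx 6.1027 \cdot 10^{5}$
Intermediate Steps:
$V{\left(a,G \right)} = -36 - 3 G$
$g{\left(I \right)} = 593$ ($g{\left(I \right)} = -418 + 1011 = 593$)
$21 \cdot 29093 - \left(V{\left(-1475,-241 \right)} - \frac{645123 + g{\left(636 \right)}}{542363 + 617399}\right) = 21 \cdot 29093 - \left(\left(-36 - -723\right) - \frac{645123 + 593}{542363 + 617399}\right) = 610953 - \left(\left(-36 + 723\right) - \frac{645716}{1159762}\right) = 610953 - \left(687 - 645716 \cdot \frac{1}{1159762}\right) = 610953 - \left(687 - \frac{322858}{579881}\right) = 610953 - \frac{398055389}{579881} = \frac{353881981204}{579881}$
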